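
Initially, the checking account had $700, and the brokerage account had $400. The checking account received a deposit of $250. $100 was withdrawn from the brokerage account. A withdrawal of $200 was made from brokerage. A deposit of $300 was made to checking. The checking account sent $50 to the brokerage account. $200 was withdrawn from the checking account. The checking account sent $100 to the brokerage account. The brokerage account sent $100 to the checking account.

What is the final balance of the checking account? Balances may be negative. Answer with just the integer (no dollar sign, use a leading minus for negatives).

Answer: 1000

Derivation:
Tracking account balances step by step:
Start: checking=700, brokerage=400
Event 1 (deposit 250 to checking): checking: 700 + 250 = 950. Balances: checking=950, brokerage=400
Event 2 (withdraw 100 from brokerage): brokerage: 400 - 100 = 300. Balances: checking=950, brokerage=300
Event 3 (withdraw 200 from brokerage): brokerage: 300 - 200 = 100. Balances: checking=950, brokerage=100
Event 4 (deposit 300 to checking): checking: 950 + 300 = 1250. Balances: checking=1250, brokerage=100
Event 5 (transfer 50 checking -> brokerage): checking: 1250 - 50 = 1200, brokerage: 100 + 50 = 150. Balances: checking=1200, brokerage=150
Event 6 (withdraw 200 from checking): checking: 1200 - 200 = 1000. Balances: checking=1000, brokerage=150
Event 7 (transfer 100 checking -> brokerage): checking: 1000 - 100 = 900, brokerage: 150 + 100 = 250. Balances: checking=900, brokerage=250
Event 8 (transfer 100 brokerage -> checking): brokerage: 250 - 100 = 150, checking: 900 + 100 = 1000. Balances: checking=1000, brokerage=150

Final balance of checking: 1000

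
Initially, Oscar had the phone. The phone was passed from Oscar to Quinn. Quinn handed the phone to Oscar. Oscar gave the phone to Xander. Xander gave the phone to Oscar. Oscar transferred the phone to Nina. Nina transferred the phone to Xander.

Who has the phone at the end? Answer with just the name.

Answer: Xander

Derivation:
Tracking the phone through each event:
Start: Oscar has the phone.
After event 1: Quinn has the phone.
After event 2: Oscar has the phone.
After event 3: Xander has the phone.
After event 4: Oscar has the phone.
After event 5: Nina has the phone.
After event 6: Xander has the phone.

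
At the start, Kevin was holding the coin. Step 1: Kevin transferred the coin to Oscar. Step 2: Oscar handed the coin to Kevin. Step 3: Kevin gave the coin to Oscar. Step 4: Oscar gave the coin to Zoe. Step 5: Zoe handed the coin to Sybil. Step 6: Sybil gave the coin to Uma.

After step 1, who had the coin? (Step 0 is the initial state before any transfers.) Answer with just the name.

Answer: Oscar

Derivation:
Tracking the coin holder through step 1:
After step 0 (start): Kevin
After step 1: Oscar

At step 1, the holder is Oscar.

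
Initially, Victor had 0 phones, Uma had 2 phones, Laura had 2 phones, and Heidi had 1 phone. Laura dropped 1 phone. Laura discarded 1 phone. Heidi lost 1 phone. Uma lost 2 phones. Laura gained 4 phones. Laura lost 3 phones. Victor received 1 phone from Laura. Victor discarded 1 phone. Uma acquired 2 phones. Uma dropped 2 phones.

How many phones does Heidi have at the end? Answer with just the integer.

Answer: 0

Derivation:
Tracking counts step by step:
Start: Victor=0, Uma=2, Laura=2, Heidi=1
Event 1 (Laura -1): Laura: 2 -> 1. State: Victor=0, Uma=2, Laura=1, Heidi=1
Event 2 (Laura -1): Laura: 1 -> 0. State: Victor=0, Uma=2, Laura=0, Heidi=1
Event 3 (Heidi -1): Heidi: 1 -> 0. State: Victor=0, Uma=2, Laura=0, Heidi=0
Event 4 (Uma -2): Uma: 2 -> 0. State: Victor=0, Uma=0, Laura=0, Heidi=0
Event 5 (Laura +4): Laura: 0 -> 4. State: Victor=0, Uma=0, Laura=4, Heidi=0
Event 6 (Laura -3): Laura: 4 -> 1. State: Victor=0, Uma=0, Laura=1, Heidi=0
Event 7 (Laura -> Victor, 1): Laura: 1 -> 0, Victor: 0 -> 1. State: Victor=1, Uma=0, Laura=0, Heidi=0
Event 8 (Victor -1): Victor: 1 -> 0. State: Victor=0, Uma=0, Laura=0, Heidi=0
Event 9 (Uma +2): Uma: 0 -> 2. State: Victor=0, Uma=2, Laura=0, Heidi=0
Event 10 (Uma -2): Uma: 2 -> 0. State: Victor=0, Uma=0, Laura=0, Heidi=0

Heidi's final count: 0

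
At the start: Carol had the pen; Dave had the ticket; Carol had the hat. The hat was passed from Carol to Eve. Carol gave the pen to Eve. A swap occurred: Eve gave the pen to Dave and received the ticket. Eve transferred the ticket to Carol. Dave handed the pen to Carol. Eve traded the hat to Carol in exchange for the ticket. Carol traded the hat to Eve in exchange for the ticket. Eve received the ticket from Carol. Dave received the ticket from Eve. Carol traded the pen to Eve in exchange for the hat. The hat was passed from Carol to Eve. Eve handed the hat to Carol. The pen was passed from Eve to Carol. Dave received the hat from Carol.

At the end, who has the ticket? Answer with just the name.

Tracking all object holders:
Start: pen:Carol, ticket:Dave, hat:Carol
Event 1 (give hat: Carol -> Eve). State: pen:Carol, ticket:Dave, hat:Eve
Event 2 (give pen: Carol -> Eve). State: pen:Eve, ticket:Dave, hat:Eve
Event 3 (swap pen<->ticket: now pen:Dave, ticket:Eve). State: pen:Dave, ticket:Eve, hat:Eve
Event 4 (give ticket: Eve -> Carol). State: pen:Dave, ticket:Carol, hat:Eve
Event 5 (give pen: Dave -> Carol). State: pen:Carol, ticket:Carol, hat:Eve
Event 6 (swap hat<->ticket: now hat:Carol, ticket:Eve). State: pen:Carol, ticket:Eve, hat:Carol
Event 7 (swap hat<->ticket: now hat:Eve, ticket:Carol). State: pen:Carol, ticket:Carol, hat:Eve
Event 8 (give ticket: Carol -> Eve). State: pen:Carol, ticket:Eve, hat:Eve
Event 9 (give ticket: Eve -> Dave). State: pen:Carol, ticket:Dave, hat:Eve
Event 10 (swap pen<->hat: now pen:Eve, hat:Carol). State: pen:Eve, ticket:Dave, hat:Carol
Event 11 (give hat: Carol -> Eve). State: pen:Eve, ticket:Dave, hat:Eve
Event 12 (give hat: Eve -> Carol). State: pen:Eve, ticket:Dave, hat:Carol
Event 13 (give pen: Eve -> Carol). State: pen:Carol, ticket:Dave, hat:Carol
Event 14 (give hat: Carol -> Dave). State: pen:Carol, ticket:Dave, hat:Dave

Final state: pen:Carol, ticket:Dave, hat:Dave
The ticket is held by Dave.

Answer: Dave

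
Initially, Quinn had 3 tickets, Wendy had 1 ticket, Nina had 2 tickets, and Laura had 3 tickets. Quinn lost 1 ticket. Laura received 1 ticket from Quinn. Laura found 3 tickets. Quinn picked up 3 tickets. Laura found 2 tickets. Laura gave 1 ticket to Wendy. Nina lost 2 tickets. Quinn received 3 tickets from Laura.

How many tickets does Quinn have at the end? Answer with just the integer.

Answer: 7

Derivation:
Tracking counts step by step:
Start: Quinn=3, Wendy=1, Nina=2, Laura=3
Event 1 (Quinn -1): Quinn: 3 -> 2. State: Quinn=2, Wendy=1, Nina=2, Laura=3
Event 2 (Quinn -> Laura, 1): Quinn: 2 -> 1, Laura: 3 -> 4. State: Quinn=1, Wendy=1, Nina=2, Laura=4
Event 3 (Laura +3): Laura: 4 -> 7. State: Quinn=1, Wendy=1, Nina=2, Laura=7
Event 4 (Quinn +3): Quinn: 1 -> 4. State: Quinn=4, Wendy=1, Nina=2, Laura=7
Event 5 (Laura +2): Laura: 7 -> 9. State: Quinn=4, Wendy=1, Nina=2, Laura=9
Event 6 (Laura -> Wendy, 1): Laura: 9 -> 8, Wendy: 1 -> 2. State: Quinn=4, Wendy=2, Nina=2, Laura=8
Event 7 (Nina -2): Nina: 2 -> 0. State: Quinn=4, Wendy=2, Nina=0, Laura=8
Event 8 (Laura -> Quinn, 3): Laura: 8 -> 5, Quinn: 4 -> 7. State: Quinn=7, Wendy=2, Nina=0, Laura=5

Quinn's final count: 7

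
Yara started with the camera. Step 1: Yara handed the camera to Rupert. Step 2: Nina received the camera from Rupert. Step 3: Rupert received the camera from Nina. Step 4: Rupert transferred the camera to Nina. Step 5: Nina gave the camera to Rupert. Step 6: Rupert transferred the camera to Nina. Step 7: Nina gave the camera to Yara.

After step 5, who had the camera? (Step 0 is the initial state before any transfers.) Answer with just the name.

Answer: Rupert

Derivation:
Tracking the camera holder through step 5:
After step 0 (start): Yara
After step 1: Rupert
After step 2: Nina
After step 3: Rupert
After step 4: Nina
After step 5: Rupert

At step 5, the holder is Rupert.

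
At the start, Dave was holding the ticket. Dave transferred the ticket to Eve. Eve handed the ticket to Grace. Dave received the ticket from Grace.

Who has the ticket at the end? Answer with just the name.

Tracking the ticket through each event:
Start: Dave has the ticket.
After event 1: Eve has the ticket.
After event 2: Grace has the ticket.
After event 3: Dave has the ticket.

Answer: Dave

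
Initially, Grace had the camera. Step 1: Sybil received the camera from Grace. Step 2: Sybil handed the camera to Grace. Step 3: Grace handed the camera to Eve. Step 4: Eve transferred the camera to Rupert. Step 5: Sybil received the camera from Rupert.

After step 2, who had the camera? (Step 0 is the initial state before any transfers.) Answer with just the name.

Answer: Grace

Derivation:
Tracking the camera holder through step 2:
After step 0 (start): Grace
After step 1: Sybil
After step 2: Grace

At step 2, the holder is Grace.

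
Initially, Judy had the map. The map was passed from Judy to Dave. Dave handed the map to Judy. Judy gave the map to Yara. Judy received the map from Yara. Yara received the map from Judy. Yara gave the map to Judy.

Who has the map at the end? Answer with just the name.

Tracking the map through each event:
Start: Judy has the map.
After event 1: Dave has the map.
After event 2: Judy has the map.
After event 3: Yara has the map.
After event 4: Judy has the map.
After event 5: Yara has the map.
After event 6: Judy has the map.

Answer: Judy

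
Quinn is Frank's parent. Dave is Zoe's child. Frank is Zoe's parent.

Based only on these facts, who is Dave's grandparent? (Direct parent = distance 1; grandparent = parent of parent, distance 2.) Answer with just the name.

Reconstructing the parent chain from the given facts:
  Quinn -> Frank -> Zoe -> Dave
(each arrow means 'parent of the next')
Positions in the chain (0 = top):
  position of Quinn: 0
  position of Frank: 1
  position of Zoe: 2
  position of Dave: 3

Dave is at position 3; the grandparent is 2 steps up the chain, i.e. position 1: Frank.

Answer: Frank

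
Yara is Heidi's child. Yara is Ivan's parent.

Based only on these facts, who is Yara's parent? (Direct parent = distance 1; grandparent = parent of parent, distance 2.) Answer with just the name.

Answer: Heidi

Derivation:
Reconstructing the parent chain from the given facts:
  Heidi -> Yara -> Ivan
(each arrow means 'parent of the next')
Positions in the chain (0 = top):
  position of Heidi: 0
  position of Yara: 1
  position of Ivan: 2

Yara is at position 1; the parent is 1 step up the chain, i.e. position 0: Heidi.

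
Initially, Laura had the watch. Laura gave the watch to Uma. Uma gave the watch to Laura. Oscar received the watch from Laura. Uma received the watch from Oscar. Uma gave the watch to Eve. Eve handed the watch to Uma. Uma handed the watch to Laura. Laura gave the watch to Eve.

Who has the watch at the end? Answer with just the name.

Answer: Eve

Derivation:
Tracking the watch through each event:
Start: Laura has the watch.
After event 1: Uma has the watch.
After event 2: Laura has the watch.
After event 3: Oscar has the watch.
After event 4: Uma has the watch.
After event 5: Eve has the watch.
After event 6: Uma has the watch.
After event 7: Laura has the watch.
After event 8: Eve has the watch.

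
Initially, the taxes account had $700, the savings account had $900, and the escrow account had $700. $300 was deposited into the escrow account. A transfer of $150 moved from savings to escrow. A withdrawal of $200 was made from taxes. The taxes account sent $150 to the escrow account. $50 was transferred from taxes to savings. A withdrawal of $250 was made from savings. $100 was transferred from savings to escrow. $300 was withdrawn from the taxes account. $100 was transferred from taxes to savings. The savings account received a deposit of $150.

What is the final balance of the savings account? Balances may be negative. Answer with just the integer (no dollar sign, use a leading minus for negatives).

Answer: 700

Derivation:
Tracking account balances step by step:
Start: taxes=700, savings=900, escrow=700
Event 1 (deposit 300 to escrow): escrow: 700 + 300 = 1000. Balances: taxes=700, savings=900, escrow=1000
Event 2 (transfer 150 savings -> escrow): savings: 900 - 150 = 750, escrow: 1000 + 150 = 1150. Balances: taxes=700, savings=750, escrow=1150
Event 3 (withdraw 200 from taxes): taxes: 700 - 200 = 500. Balances: taxes=500, savings=750, escrow=1150
Event 4 (transfer 150 taxes -> escrow): taxes: 500 - 150 = 350, escrow: 1150 + 150 = 1300. Balances: taxes=350, savings=750, escrow=1300
Event 5 (transfer 50 taxes -> savings): taxes: 350 - 50 = 300, savings: 750 + 50 = 800. Balances: taxes=300, savings=800, escrow=1300
Event 6 (withdraw 250 from savings): savings: 800 - 250 = 550. Balances: taxes=300, savings=550, escrow=1300
Event 7 (transfer 100 savings -> escrow): savings: 550 - 100 = 450, escrow: 1300 + 100 = 1400. Balances: taxes=300, savings=450, escrow=1400
Event 8 (withdraw 300 from taxes): taxes: 300 - 300 = 0. Balances: taxes=0, savings=450, escrow=1400
Event 9 (transfer 100 taxes -> savings): taxes: 0 - 100 = -100, savings: 450 + 100 = 550. Balances: taxes=-100, savings=550, escrow=1400
Event 10 (deposit 150 to savings): savings: 550 + 150 = 700. Balances: taxes=-100, savings=700, escrow=1400

Final balance of savings: 700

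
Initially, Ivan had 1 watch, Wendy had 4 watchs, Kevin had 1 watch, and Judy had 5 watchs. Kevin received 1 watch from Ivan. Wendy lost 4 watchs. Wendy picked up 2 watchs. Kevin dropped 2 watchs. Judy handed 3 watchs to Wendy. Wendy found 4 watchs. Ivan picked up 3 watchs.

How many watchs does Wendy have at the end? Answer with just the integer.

Tracking counts step by step:
Start: Ivan=1, Wendy=4, Kevin=1, Judy=5
Event 1 (Ivan -> Kevin, 1): Ivan: 1 -> 0, Kevin: 1 -> 2. State: Ivan=0, Wendy=4, Kevin=2, Judy=5
Event 2 (Wendy -4): Wendy: 4 -> 0. State: Ivan=0, Wendy=0, Kevin=2, Judy=5
Event 3 (Wendy +2): Wendy: 0 -> 2. State: Ivan=0, Wendy=2, Kevin=2, Judy=5
Event 4 (Kevin -2): Kevin: 2 -> 0. State: Ivan=0, Wendy=2, Kevin=0, Judy=5
Event 5 (Judy -> Wendy, 3): Judy: 5 -> 2, Wendy: 2 -> 5. State: Ivan=0, Wendy=5, Kevin=0, Judy=2
Event 6 (Wendy +4): Wendy: 5 -> 9. State: Ivan=0, Wendy=9, Kevin=0, Judy=2
Event 7 (Ivan +3): Ivan: 0 -> 3. State: Ivan=3, Wendy=9, Kevin=0, Judy=2

Wendy's final count: 9

Answer: 9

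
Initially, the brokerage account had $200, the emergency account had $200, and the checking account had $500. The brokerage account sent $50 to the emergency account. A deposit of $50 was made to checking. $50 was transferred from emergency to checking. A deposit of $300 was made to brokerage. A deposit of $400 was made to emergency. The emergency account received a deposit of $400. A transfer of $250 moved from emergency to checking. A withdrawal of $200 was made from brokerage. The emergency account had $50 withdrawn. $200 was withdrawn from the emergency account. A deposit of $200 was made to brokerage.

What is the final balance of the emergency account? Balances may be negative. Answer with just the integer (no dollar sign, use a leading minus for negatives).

Answer: 500

Derivation:
Tracking account balances step by step:
Start: brokerage=200, emergency=200, checking=500
Event 1 (transfer 50 brokerage -> emergency): brokerage: 200 - 50 = 150, emergency: 200 + 50 = 250. Balances: brokerage=150, emergency=250, checking=500
Event 2 (deposit 50 to checking): checking: 500 + 50 = 550. Balances: brokerage=150, emergency=250, checking=550
Event 3 (transfer 50 emergency -> checking): emergency: 250 - 50 = 200, checking: 550 + 50 = 600. Balances: brokerage=150, emergency=200, checking=600
Event 4 (deposit 300 to brokerage): brokerage: 150 + 300 = 450. Balances: brokerage=450, emergency=200, checking=600
Event 5 (deposit 400 to emergency): emergency: 200 + 400 = 600. Balances: brokerage=450, emergency=600, checking=600
Event 6 (deposit 400 to emergency): emergency: 600 + 400 = 1000. Balances: brokerage=450, emergency=1000, checking=600
Event 7 (transfer 250 emergency -> checking): emergency: 1000 - 250 = 750, checking: 600 + 250 = 850. Balances: brokerage=450, emergency=750, checking=850
Event 8 (withdraw 200 from brokerage): brokerage: 450 - 200 = 250. Balances: brokerage=250, emergency=750, checking=850
Event 9 (withdraw 50 from emergency): emergency: 750 - 50 = 700. Balances: brokerage=250, emergency=700, checking=850
Event 10 (withdraw 200 from emergency): emergency: 700 - 200 = 500. Balances: brokerage=250, emergency=500, checking=850
Event 11 (deposit 200 to brokerage): brokerage: 250 + 200 = 450. Balances: brokerage=450, emergency=500, checking=850

Final balance of emergency: 500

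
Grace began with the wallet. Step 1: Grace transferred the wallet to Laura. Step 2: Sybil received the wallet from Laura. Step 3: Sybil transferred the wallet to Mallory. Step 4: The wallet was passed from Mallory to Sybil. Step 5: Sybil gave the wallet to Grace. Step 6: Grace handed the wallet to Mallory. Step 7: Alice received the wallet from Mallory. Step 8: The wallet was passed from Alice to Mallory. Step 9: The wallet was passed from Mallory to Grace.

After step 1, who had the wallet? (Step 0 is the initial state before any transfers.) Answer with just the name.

Answer: Laura

Derivation:
Tracking the wallet holder through step 1:
After step 0 (start): Grace
After step 1: Laura

At step 1, the holder is Laura.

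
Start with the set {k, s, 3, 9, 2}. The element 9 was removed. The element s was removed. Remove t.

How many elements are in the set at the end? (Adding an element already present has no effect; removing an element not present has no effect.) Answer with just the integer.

Tracking the set through each operation:
Start: {2, 3, 9, k, s}
Event 1 (remove 9): removed. Set: {2, 3, k, s}
Event 2 (remove s): removed. Set: {2, 3, k}
Event 3 (remove t): not present, no change. Set: {2, 3, k}

Final set: {2, 3, k} (size 3)

Answer: 3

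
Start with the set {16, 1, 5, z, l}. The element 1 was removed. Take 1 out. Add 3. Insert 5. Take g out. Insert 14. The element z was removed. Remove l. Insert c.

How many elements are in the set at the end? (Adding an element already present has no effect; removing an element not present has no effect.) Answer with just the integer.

Answer: 5

Derivation:
Tracking the set through each operation:
Start: {1, 16, 5, l, z}
Event 1 (remove 1): removed. Set: {16, 5, l, z}
Event 2 (remove 1): not present, no change. Set: {16, 5, l, z}
Event 3 (add 3): added. Set: {16, 3, 5, l, z}
Event 4 (add 5): already present, no change. Set: {16, 3, 5, l, z}
Event 5 (remove g): not present, no change. Set: {16, 3, 5, l, z}
Event 6 (add 14): added. Set: {14, 16, 3, 5, l, z}
Event 7 (remove z): removed. Set: {14, 16, 3, 5, l}
Event 8 (remove l): removed. Set: {14, 16, 3, 5}
Event 9 (add c): added. Set: {14, 16, 3, 5, c}

Final set: {14, 16, 3, 5, c} (size 5)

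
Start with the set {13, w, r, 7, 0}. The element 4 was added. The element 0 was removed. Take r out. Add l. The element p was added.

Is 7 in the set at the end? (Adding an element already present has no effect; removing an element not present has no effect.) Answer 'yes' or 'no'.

Tracking the set through each operation:
Start: {0, 13, 7, r, w}
Event 1 (add 4): added. Set: {0, 13, 4, 7, r, w}
Event 2 (remove 0): removed. Set: {13, 4, 7, r, w}
Event 3 (remove r): removed. Set: {13, 4, 7, w}
Event 4 (add l): added. Set: {13, 4, 7, l, w}
Event 5 (add p): added. Set: {13, 4, 7, l, p, w}

Final set: {13, 4, 7, l, p, w} (size 6)
7 is in the final set.

Answer: yes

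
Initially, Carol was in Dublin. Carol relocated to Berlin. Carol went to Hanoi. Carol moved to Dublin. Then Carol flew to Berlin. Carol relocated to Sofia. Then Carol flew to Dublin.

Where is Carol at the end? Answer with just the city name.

Tracking Carol's location:
Start: Carol is in Dublin.
After move 1: Dublin -> Berlin. Carol is in Berlin.
After move 2: Berlin -> Hanoi. Carol is in Hanoi.
After move 3: Hanoi -> Dublin. Carol is in Dublin.
After move 4: Dublin -> Berlin. Carol is in Berlin.
After move 5: Berlin -> Sofia. Carol is in Sofia.
After move 6: Sofia -> Dublin. Carol is in Dublin.

Answer: Dublin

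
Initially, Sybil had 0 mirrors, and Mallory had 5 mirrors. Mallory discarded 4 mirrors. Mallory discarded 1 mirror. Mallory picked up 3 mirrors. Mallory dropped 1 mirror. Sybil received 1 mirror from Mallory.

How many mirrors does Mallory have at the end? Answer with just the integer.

Tracking counts step by step:
Start: Sybil=0, Mallory=5
Event 1 (Mallory -4): Mallory: 5 -> 1. State: Sybil=0, Mallory=1
Event 2 (Mallory -1): Mallory: 1 -> 0. State: Sybil=0, Mallory=0
Event 3 (Mallory +3): Mallory: 0 -> 3. State: Sybil=0, Mallory=3
Event 4 (Mallory -1): Mallory: 3 -> 2. State: Sybil=0, Mallory=2
Event 5 (Mallory -> Sybil, 1): Mallory: 2 -> 1, Sybil: 0 -> 1. State: Sybil=1, Mallory=1

Mallory's final count: 1

Answer: 1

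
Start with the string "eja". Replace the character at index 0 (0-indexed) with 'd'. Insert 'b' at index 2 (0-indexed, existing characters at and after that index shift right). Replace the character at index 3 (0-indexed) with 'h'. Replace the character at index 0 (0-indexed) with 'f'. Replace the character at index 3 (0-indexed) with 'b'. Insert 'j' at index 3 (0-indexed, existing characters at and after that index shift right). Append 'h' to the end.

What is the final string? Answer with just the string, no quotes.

Applying each edit step by step:
Start: "eja"
Op 1 (replace idx 0: 'e' -> 'd'): "eja" -> "dja"
Op 2 (insert 'b' at idx 2): "dja" -> "djba"
Op 3 (replace idx 3: 'a' -> 'h'): "djba" -> "djbh"
Op 4 (replace idx 0: 'd' -> 'f'): "djbh" -> "fjbh"
Op 5 (replace idx 3: 'h' -> 'b'): "fjbh" -> "fjbb"
Op 6 (insert 'j' at idx 3): "fjbb" -> "fjbjb"
Op 7 (append 'h'): "fjbjb" -> "fjbjbh"

Answer: fjbjbh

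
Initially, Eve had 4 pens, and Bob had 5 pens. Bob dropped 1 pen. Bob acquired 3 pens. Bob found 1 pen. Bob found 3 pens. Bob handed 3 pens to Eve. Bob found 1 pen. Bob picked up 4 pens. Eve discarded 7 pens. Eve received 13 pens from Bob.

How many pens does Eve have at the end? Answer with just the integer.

Tracking counts step by step:
Start: Eve=4, Bob=5
Event 1 (Bob -1): Bob: 5 -> 4. State: Eve=4, Bob=4
Event 2 (Bob +3): Bob: 4 -> 7. State: Eve=4, Bob=7
Event 3 (Bob +1): Bob: 7 -> 8. State: Eve=4, Bob=8
Event 4 (Bob +3): Bob: 8 -> 11. State: Eve=4, Bob=11
Event 5 (Bob -> Eve, 3): Bob: 11 -> 8, Eve: 4 -> 7. State: Eve=7, Bob=8
Event 6 (Bob +1): Bob: 8 -> 9. State: Eve=7, Bob=9
Event 7 (Bob +4): Bob: 9 -> 13. State: Eve=7, Bob=13
Event 8 (Eve -7): Eve: 7 -> 0. State: Eve=0, Bob=13
Event 9 (Bob -> Eve, 13): Bob: 13 -> 0, Eve: 0 -> 13. State: Eve=13, Bob=0

Eve's final count: 13

Answer: 13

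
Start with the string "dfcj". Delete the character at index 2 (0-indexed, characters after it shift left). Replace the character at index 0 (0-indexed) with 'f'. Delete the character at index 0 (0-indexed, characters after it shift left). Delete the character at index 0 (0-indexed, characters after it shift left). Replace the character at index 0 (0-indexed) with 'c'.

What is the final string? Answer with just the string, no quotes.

Applying each edit step by step:
Start: "dfcj"
Op 1 (delete idx 2 = 'c'): "dfcj" -> "dfj"
Op 2 (replace idx 0: 'd' -> 'f'): "dfj" -> "ffj"
Op 3 (delete idx 0 = 'f'): "ffj" -> "fj"
Op 4 (delete idx 0 = 'f'): "fj" -> "j"
Op 5 (replace idx 0: 'j' -> 'c'): "j" -> "c"

Answer: c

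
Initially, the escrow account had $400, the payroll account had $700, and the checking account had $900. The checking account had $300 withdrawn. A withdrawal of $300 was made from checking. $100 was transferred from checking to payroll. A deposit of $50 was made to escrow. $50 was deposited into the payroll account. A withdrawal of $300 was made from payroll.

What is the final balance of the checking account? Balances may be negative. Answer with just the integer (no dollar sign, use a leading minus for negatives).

Tracking account balances step by step:
Start: escrow=400, payroll=700, checking=900
Event 1 (withdraw 300 from checking): checking: 900 - 300 = 600. Balances: escrow=400, payroll=700, checking=600
Event 2 (withdraw 300 from checking): checking: 600 - 300 = 300. Balances: escrow=400, payroll=700, checking=300
Event 3 (transfer 100 checking -> payroll): checking: 300 - 100 = 200, payroll: 700 + 100 = 800. Balances: escrow=400, payroll=800, checking=200
Event 4 (deposit 50 to escrow): escrow: 400 + 50 = 450. Balances: escrow=450, payroll=800, checking=200
Event 5 (deposit 50 to payroll): payroll: 800 + 50 = 850. Balances: escrow=450, payroll=850, checking=200
Event 6 (withdraw 300 from payroll): payroll: 850 - 300 = 550. Balances: escrow=450, payroll=550, checking=200

Final balance of checking: 200

Answer: 200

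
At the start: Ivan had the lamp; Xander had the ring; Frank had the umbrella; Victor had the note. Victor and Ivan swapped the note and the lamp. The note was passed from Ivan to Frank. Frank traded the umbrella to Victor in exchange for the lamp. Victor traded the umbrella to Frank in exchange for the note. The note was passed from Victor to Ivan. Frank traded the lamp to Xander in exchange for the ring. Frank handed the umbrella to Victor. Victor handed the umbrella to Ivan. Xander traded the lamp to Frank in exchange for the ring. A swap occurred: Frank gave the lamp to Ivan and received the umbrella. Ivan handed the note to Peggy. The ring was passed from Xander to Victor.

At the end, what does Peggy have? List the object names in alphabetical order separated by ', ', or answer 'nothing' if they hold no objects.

Answer: note

Derivation:
Tracking all object holders:
Start: lamp:Ivan, ring:Xander, umbrella:Frank, note:Victor
Event 1 (swap note<->lamp: now note:Ivan, lamp:Victor). State: lamp:Victor, ring:Xander, umbrella:Frank, note:Ivan
Event 2 (give note: Ivan -> Frank). State: lamp:Victor, ring:Xander, umbrella:Frank, note:Frank
Event 3 (swap umbrella<->lamp: now umbrella:Victor, lamp:Frank). State: lamp:Frank, ring:Xander, umbrella:Victor, note:Frank
Event 4 (swap umbrella<->note: now umbrella:Frank, note:Victor). State: lamp:Frank, ring:Xander, umbrella:Frank, note:Victor
Event 5 (give note: Victor -> Ivan). State: lamp:Frank, ring:Xander, umbrella:Frank, note:Ivan
Event 6 (swap lamp<->ring: now lamp:Xander, ring:Frank). State: lamp:Xander, ring:Frank, umbrella:Frank, note:Ivan
Event 7 (give umbrella: Frank -> Victor). State: lamp:Xander, ring:Frank, umbrella:Victor, note:Ivan
Event 8 (give umbrella: Victor -> Ivan). State: lamp:Xander, ring:Frank, umbrella:Ivan, note:Ivan
Event 9 (swap lamp<->ring: now lamp:Frank, ring:Xander). State: lamp:Frank, ring:Xander, umbrella:Ivan, note:Ivan
Event 10 (swap lamp<->umbrella: now lamp:Ivan, umbrella:Frank). State: lamp:Ivan, ring:Xander, umbrella:Frank, note:Ivan
Event 11 (give note: Ivan -> Peggy). State: lamp:Ivan, ring:Xander, umbrella:Frank, note:Peggy
Event 12 (give ring: Xander -> Victor). State: lamp:Ivan, ring:Victor, umbrella:Frank, note:Peggy

Final state: lamp:Ivan, ring:Victor, umbrella:Frank, note:Peggy
Peggy holds: note.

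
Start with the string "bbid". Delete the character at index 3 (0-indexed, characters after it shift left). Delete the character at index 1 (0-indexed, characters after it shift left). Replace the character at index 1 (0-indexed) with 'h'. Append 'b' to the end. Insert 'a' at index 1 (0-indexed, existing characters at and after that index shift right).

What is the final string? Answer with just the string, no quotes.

Applying each edit step by step:
Start: "bbid"
Op 1 (delete idx 3 = 'd'): "bbid" -> "bbi"
Op 2 (delete idx 1 = 'b'): "bbi" -> "bi"
Op 3 (replace idx 1: 'i' -> 'h'): "bi" -> "bh"
Op 4 (append 'b'): "bh" -> "bhb"
Op 5 (insert 'a' at idx 1): "bhb" -> "bahb"

Answer: bahb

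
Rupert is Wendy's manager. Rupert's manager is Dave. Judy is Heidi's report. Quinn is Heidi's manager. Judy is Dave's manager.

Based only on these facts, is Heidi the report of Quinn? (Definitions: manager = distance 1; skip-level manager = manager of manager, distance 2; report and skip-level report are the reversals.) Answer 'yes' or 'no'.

Reconstructing the manager chain from the given facts:
  Quinn -> Heidi -> Judy -> Dave -> Rupert -> Wendy
(each arrow means 'manager of the next')
Positions in the chain (0 = top):
  position of Quinn: 0
  position of Heidi: 1
  position of Judy: 2
  position of Dave: 3
  position of Rupert: 4
  position of Wendy: 5

Heidi is at position 1, Quinn is at position 0; signed distance (j - i) = -1.
'report' requires j - i = -1. Actual distance is -1, so the relation HOLDS.

Answer: yes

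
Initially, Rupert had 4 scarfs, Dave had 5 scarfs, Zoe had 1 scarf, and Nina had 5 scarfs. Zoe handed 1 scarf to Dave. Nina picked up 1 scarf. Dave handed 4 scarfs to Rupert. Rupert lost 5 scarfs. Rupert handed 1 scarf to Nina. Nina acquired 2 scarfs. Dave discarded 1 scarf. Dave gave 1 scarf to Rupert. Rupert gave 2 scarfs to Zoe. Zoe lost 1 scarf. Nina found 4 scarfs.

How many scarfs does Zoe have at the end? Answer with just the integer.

Tracking counts step by step:
Start: Rupert=4, Dave=5, Zoe=1, Nina=5
Event 1 (Zoe -> Dave, 1): Zoe: 1 -> 0, Dave: 5 -> 6. State: Rupert=4, Dave=6, Zoe=0, Nina=5
Event 2 (Nina +1): Nina: 5 -> 6. State: Rupert=4, Dave=6, Zoe=0, Nina=6
Event 3 (Dave -> Rupert, 4): Dave: 6 -> 2, Rupert: 4 -> 8. State: Rupert=8, Dave=2, Zoe=0, Nina=6
Event 4 (Rupert -5): Rupert: 8 -> 3. State: Rupert=3, Dave=2, Zoe=0, Nina=6
Event 5 (Rupert -> Nina, 1): Rupert: 3 -> 2, Nina: 6 -> 7. State: Rupert=2, Dave=2, Zoe=0, Nina=7
Event 6 (Nina +2): Nina: 7 -> 9. State: Rupert=2, Dave=2, Zoe=0, Nina=9
Event 7 (Dave -1): Dave: 2 -> 1. State: Rupert=2, Dave=1, Zoe=0, Nina=9
Event 8 (Dave -> Rupert, 1): Dave: 1 -> 0, Rupert: 2 -> 3. State: Rupert=3, Dave=0, Zoe=0, Nina=9
Event 9 (Rupert -> Zoe, 2): Rupert: 3 -> 1, Zoe: 0 -> 2. State: Rupert=1, Dave=0, Zoe=2, Nina=9
Event 10 (Zoe -1): Zoe: 2 -> 1. State: Rupert=1, Dave=0, Zoe=1, Nina=9
Event 11 (Nina +4): Nina: 9 -> 13. State: Rupert=1, Dave=0, Zoe=1, Nina=13

Zoe's final count: 1

Answer: 1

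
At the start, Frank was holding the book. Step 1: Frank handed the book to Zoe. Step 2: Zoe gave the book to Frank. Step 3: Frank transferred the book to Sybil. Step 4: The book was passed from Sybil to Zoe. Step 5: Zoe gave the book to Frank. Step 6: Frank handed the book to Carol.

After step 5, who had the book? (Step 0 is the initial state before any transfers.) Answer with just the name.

Answer: Frank

Derivation:
Tracking the book holder through step 5:
After step 0 (start): Frank
After step 1: Zoe
After step 2: Frank
After step 3: Sybil
After step 4: Zoe
After step 5: Frank

At step 5, the holder is Frank.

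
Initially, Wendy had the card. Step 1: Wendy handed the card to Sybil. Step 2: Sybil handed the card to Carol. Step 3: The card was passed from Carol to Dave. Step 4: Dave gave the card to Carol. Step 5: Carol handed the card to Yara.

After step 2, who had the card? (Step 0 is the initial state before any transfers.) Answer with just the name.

Tracking the card holder through step 2:
After step 0 (start): Wendy
After step 1: Sybil
After step 2: Carol

At step 2, the holder is Carol.

Answer: Carol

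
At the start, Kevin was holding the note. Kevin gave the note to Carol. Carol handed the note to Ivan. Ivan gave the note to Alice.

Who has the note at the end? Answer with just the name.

Answer: Alice

Derivation:
Tracking the note through each event:
Start: Kevin has the note.
After event 1: Carol has the note.
After event 2: Ivan has the note.
After event 3: Alice has the note.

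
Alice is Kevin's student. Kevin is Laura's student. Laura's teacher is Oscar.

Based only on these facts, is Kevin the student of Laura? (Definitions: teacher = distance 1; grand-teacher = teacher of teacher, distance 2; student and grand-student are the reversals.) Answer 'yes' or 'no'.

Reconstructing the teacher chain from the given facts:
  Oscar -> Laura -> Kevin -> Alice
(each arrow means 'teacher of the next')
Positions in the chain (0 = top):
  position of Oscar: 0
  position of Laura: 1
  position of Kevin: 2
  position of Alice: 3

Kevin is at position 2, Laura is at position 1; signed distance (j - i) = -1.
'student' requires j - i = -1. Actual distance is -1, so the relation HOLDS.

Answer: yes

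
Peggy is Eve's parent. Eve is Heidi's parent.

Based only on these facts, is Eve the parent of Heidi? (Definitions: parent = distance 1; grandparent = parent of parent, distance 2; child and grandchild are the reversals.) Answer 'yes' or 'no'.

Reconstructing the parent chain from the given facts:
  Peggy -> Eve -> Heidi
(each arrow means 'parent of the next')
Positions in the chain (0 = top):
  position of Peggy: 0
  position of Eve: 1
  position of Heidi: 2

Eve is at position 1, Heidi is at position 2; signed distance (j - i) = 1.
'parent' requires j - i = 1. Actual distance is 1, so the relation HOLDS.

Answer: yes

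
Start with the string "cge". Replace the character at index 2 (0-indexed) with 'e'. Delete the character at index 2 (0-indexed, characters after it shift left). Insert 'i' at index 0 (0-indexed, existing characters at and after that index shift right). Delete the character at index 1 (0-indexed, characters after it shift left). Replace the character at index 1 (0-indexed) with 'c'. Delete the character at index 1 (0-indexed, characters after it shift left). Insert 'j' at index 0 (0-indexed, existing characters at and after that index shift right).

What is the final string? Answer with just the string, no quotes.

Applying each edit step by step:
Start: "cge"
Op 1 (replace idx 2: 'e' -> 'e'): "cge" -> "cge"
Op 2 (delete idx 2 = 'e'): "cge" -> "cg"
Op 3 (insert 'i' at idx 0): "cg" -> "icg"
Op 4 (delete idx 1 = 'c'): "icg" -> "ig"
Op 5 (replace idx 1: 'g' -> 'c'): "ig" -> "ic"
Op 6 (delete idx 1 = 'c'): "ic" -> "i"
Op 7 (insert 'j' at idx 0): "i" -> "ji"

Answer: ji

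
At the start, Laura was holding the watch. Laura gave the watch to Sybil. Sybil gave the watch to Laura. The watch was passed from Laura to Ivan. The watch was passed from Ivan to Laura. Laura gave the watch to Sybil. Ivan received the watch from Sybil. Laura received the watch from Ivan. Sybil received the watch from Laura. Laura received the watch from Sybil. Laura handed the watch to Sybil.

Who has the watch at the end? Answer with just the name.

Tracking the watch through each event:
Start: Laura has the watch.
After event 1: Sybil has the watch.
After event 2: Laura has the watch.
After event 3: Ivan has the watch.
After event 4: Laura has the watch.
After event 5: Sybil has the watch.
After event 6: Ivan has the watch.
After event 7: Laura has the watch.
After event 8: Sybil has the watch.
After event 9: Laura has the watch.
After event 10: Sybil has the watch.

Answer: Sybil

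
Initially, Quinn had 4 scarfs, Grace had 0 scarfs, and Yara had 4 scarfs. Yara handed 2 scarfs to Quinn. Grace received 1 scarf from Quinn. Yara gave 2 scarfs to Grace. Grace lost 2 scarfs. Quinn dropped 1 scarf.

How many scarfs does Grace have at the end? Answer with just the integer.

Answer: 1

Derivation:
Tracking counts step by step:
Start: Quinn=4, Grace=0, Yara=4
Event 1 (Yara -> Quinn, 2): Yara: 4 -> 2, Quinn: 4 -> 6. State: Quinn=6, Grace=0, Yara=2
Event 2 (Quinn -> Grace, 1): Quinn: 6 -> 5, Grace: 0 -> 1. State: Quinn=5, Grace=1, Yara=2
Event 3 (Yara -> Grace, 2): Yara: 2 -> 0, Grace: 1 -> 3. State: Quinn=5, Grace=3, Yara=0
Event 4 (Grace -2): Grace: 3 -> 1. State: Quinn=5, Grace=1, Yara=0
Event 5 (Quinn -1): Quinn: 5 -> 4. State: Quinn=4, Grace=1, Yara=0

Grace's final count: 1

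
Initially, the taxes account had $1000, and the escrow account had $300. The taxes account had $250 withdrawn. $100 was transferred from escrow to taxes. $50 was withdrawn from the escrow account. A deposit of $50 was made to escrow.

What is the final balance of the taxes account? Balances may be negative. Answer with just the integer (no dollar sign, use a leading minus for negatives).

Answer: 850

Derivation:
Tracking account balances step by step:
Start: taxes=1000, escrow=300
Event 1 (withdraw 250 from taxes): taxes: 1000 - 250 = 750. Balances: taxes=750, escrow=300
Event 2 (transfer 100 escrow -> taxes): escrow: 300 - 100 = 200, taxes: 750 + 100 = 850. Balances: taxes=850, escrow=200
Event 3 (withdraw 50 from escrow): escrow: 200 - 50 = 150. Balances: taxes=850, escrow=150
Event 4 (deposit 50 to escrow): escrow: 150 + 50 = 200. Balances: taxes=850, escrow=200

Final balance of taxes: 850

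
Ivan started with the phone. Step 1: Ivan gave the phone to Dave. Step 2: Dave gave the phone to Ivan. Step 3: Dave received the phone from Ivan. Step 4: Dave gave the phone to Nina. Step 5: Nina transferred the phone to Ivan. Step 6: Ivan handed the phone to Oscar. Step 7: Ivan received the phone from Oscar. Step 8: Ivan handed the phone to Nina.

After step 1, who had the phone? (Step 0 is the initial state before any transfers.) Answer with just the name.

Answer: Dave

Derivation:
Tracking the phone holder through step 1:
After step 0 (start): Ivan
After step 1: Dave

At step 1, the holder is Dave.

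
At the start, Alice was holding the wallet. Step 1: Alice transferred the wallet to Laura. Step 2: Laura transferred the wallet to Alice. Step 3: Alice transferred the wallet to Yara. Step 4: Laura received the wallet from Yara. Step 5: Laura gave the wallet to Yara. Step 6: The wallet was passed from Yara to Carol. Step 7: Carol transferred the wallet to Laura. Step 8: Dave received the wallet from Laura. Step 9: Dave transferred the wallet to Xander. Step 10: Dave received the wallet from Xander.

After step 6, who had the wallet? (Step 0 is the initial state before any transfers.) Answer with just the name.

Answer: Carol

Derivation:
Tracking the wallet holder through step 6:
After step 0 (start): Alice
After step 1: Laura
After step 2: Alice
After step 3: Yara
After step 4: Laura
After step 5: Yara
After step 6: Carol

At step 6, the holder is Carol.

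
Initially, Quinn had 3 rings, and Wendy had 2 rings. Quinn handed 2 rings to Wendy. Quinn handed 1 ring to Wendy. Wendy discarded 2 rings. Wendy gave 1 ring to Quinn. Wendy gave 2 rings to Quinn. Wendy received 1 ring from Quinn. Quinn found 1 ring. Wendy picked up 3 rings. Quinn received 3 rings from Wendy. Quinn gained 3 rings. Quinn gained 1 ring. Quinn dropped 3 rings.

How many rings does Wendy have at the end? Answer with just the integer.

Answer: 1

Derivation:
Tracking counts step by step:
Start: Quinn=3, Wendy=2
Event 1 (Quinn -> Wendy, 2): Quinn: 3 -> 1, Wendy: 2 -> 4. State: Quinn=1, Wendy=4
Event 2 (Quinn -> Wendy, 1): Quinn: 1 -> 0, Wendy: 4 -> 5. State: Quinn=0, Wendy=5
Event 3 (Wendy -2): Wendy: 5 -> 3. State: Quinn=0, Wendy=3
Event 4 (Wendy -> Quinn, 1): Wendy: 3 -> 2, Quinn: 0 -> 1. State: Quinn=1, Wendy=2
Event 5 (Wendy -> Quinn, 2): Wendy: 2 -> 0, Quinn: 1 -> 3. State: Quinn=3, Wendy=0
Event 6 (Quinn -> Wendy, 1): Quinn: 3 -> 2, Wendy: 0 -> 1. State: Quinn=2, Wendy=1
Event 7 (Quinn +1): Quinn: 2 -> 3. State: Quinn=3, Wendy=1
Event 8 (Wendy +3): Wendy: 1 -> 4. State: Quinn=3, Wendy=4
Event 9 (Wendy -> Quinn, 3): Wendy: 4 -> 1, Quinn: 3 -> 6. State: Quinn=6, Wendy=1
Event 10 (Quinn +3): Quinn: 6 -> 9. State: Quinn=9, Wendy=1
Event 11 (Quinn +1): Quinn: 9 -> 10. State: Quinn=10, Wendy=1
Event 12 (Quinn -3): Quinn: 10 -> 7. State: Quinn=7, Wendy=1

Wendy's final count: 1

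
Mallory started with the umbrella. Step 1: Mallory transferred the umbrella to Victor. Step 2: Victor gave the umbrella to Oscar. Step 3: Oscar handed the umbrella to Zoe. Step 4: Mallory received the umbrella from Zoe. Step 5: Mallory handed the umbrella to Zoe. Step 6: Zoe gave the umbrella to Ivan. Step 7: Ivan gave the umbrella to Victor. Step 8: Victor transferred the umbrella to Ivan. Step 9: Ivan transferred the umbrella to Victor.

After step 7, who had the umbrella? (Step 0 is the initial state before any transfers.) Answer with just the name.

Tracking the umbrella holder through step 7:
After step 0 (start): Mallory
After step 1: Victor
After step 2: Oscar
After step 3: Zoe
After step 4: Mallory
After step 5: Zoe
After step 6: Ivan
After step 7: Victor

At step 7, the holder is Victor.

Answer: Victor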